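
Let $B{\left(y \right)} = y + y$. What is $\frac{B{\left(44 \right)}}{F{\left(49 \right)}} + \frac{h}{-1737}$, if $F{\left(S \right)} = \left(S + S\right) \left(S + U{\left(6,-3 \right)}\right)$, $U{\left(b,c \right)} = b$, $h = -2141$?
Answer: $\frac{531493}{425565} \approx 1.2489$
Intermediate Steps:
$B{\left(y \right)} = 2 y$
$F{\left(S \right)} = 2 S \left(6 + S\right)$ ($F{\left(S \right)} = \left(S + S\right) \left(S + 6\right) = 2 S \left(6 + S\right)$)
$\frac{B{\left(44 \right)}}{F{\left(49 \right)}} + \frac{h}{-1737} = \frac{2 \cdot 44}{2 \cdot 49 \left(6 + 49\right)} - \frac{2141}{-1737} = \frac{88}{2 \cdot 49 \cdot 55} - - \frac{2141}{1737} = \frac{88}{5390} + \frac{2141}{1737} = 88 \cdot \frac{1}{5390} + \frac{2141}{1737} = \frac{4}{245} + \frac{2141}{1737} = \frac{531493}{425565}$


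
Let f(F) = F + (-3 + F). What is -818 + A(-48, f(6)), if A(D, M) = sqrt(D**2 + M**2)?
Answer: -818 + 3*sqrt(265) ≈ -769.16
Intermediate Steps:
f(F) = -3 + 2*F
-818 + A(-48, f(6)) = -818 + sqrt((-48)**2 + (-3 + 2*6)**2) = -818 + sqrt(2304 + (-3 + 12)**2) = -818 + sqrt(2304 + 9**2) = -818 + sqrt(2304 + 81) = -818 + sqrt(2385) = -818 + 3*sqrt(265)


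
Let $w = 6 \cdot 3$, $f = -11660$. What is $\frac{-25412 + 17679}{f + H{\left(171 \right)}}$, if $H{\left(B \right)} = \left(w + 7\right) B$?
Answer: $\frac{7733}{7385} \approx 1.0471$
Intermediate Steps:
$w = 18$
$H{\left(B \right)} = 25 B$ ($H{\left(B \right)} = \left(18 + 7\right) B = 25 B$)
$\frac{-25412 + 17679}{f + H{\left(171 \right)}} = \frac{-25412 + 17679}{-11660 + 25 \cdot 171} = - \frac{7733}{-11660 + 4275} = - \frac{7733}{-7385} = \left(-7733\right) \left(- \frac{1}{7385}\right) = \frac{7733}{7385}$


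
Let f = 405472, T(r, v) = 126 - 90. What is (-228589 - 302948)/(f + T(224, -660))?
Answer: -531537/405508 ≈ -1.3108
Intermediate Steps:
T(r, v) = 36
(-228589 - 302948)/(f + T(224, -660)) = (-228589 - 302948)/(405472 + 36) = -531537/405508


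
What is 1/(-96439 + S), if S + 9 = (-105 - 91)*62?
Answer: -1/108600 ≈ -9.2081e-6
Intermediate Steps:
S = -12161 (S = -9 + (-105 - 91)*62 = -9 - 196*62 = -9 - 12152 = -12161)
1/(-96439 + S) = 1/(-96439 - 12161) = 1/(-108600) = -1/108600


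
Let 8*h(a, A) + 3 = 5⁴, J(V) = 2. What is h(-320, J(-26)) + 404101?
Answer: 1616715/4 ≈ 4.0418e+5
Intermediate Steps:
h(a, A) = 311/4 (h(a, A) = -3/8 + (⅛)*5⁴ = -3/8 + (⅛)*625 = -3/8 + 625/8 = 311/4)
h(-320, J(-26)) + 404101 = 311/4 + 404101 = 1616715/4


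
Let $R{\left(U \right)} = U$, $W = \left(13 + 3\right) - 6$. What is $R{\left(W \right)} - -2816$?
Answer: $2826$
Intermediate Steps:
$W = 10$ ($W = 16 - 6 = 10$)
$R{\left(W \right)} - -2816 = 10 - -2816 = 10 + 2816 = 2826$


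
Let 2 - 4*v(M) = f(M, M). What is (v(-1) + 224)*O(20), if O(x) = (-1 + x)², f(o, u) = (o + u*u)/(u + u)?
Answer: 162089/2 ≈ 81045.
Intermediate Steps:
f(o, u) = (o + u²)/(2*u) (f(o, u) = (o + u²)/((2*u)) = (o + u²)*(1/(2*u)) = (o + u²)/(2*u))
v(M) = ½ - (M + M²)/(8*M)
(v(-1) + 224)*O(20) = ((3/8 - ⅛*(-1)) + 224)*(-1 + 20)² = ((3/8 + ⅛) + 224)*19² = (½ + 224)*361 = (449/2)*361 = 162089/2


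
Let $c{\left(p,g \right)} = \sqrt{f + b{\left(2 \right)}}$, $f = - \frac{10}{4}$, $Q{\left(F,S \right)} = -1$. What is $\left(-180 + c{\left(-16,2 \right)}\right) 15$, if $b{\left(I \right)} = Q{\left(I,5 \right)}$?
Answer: $-2700 + \frac{15 i \sqrt{14}}{2} \approx -2700.0 + 28.062 i$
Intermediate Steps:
$b{\left(I \right)} = -1$
$f = - \frac{5}{2}$ ($f = \left(-10\right) \frac{1}{4} = - \frac{5}{2} \approx -2.5$)
$c{\left(p,g \right)} = \frac{i \sqrt{14}}{2}$ ($c{\left(p,g \right)} = \sqrt{- \frac{5}{2} - 1} = \sqrt{- \frac{7}{2}} = \frac{i \sqrt{14}}{2}$)
$\left(-180 + c{\left(-16,2 \right)}\right) 15 = \left(-180 + \frac{i \sqrt{14}}{2}\right) 15 = -2700 + \frac{15 i \sqrt{14}}{2}$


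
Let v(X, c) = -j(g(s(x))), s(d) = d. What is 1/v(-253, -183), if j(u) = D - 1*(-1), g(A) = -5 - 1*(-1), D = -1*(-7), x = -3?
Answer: -1/8 ≈ -0.12500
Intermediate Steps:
D = 7
g(A) = -4 (g(A) = -5 + 1 = -4)
j(u) = 8 (j(u) = 7 - 1*(-1) = 7 + 1 = 8)
v(X, c) = -8 (v(X, c) = -1*8 = -8)
1/v(-253, -183) = 1/(-8) = -1/8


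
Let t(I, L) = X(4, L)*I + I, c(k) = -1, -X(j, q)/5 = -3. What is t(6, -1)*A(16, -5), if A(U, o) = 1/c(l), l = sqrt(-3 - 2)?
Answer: -96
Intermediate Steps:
l = I*sqrt(5) (l = sqrt(-5) = I*sqrt(5) ≈ 2.2361*I)
X(j, q) = 15 (X(j, q) = -5*(-3) = 15)
t(I, L) = 16*I (t(I, L) = 15*I + I = 16*I)
A(U, o) = -1 (A(U, o) = 1/(-1) = -1)
t(6, -1)*A(16, -5) = (16*6)*(-1) = 96*(-1) = -96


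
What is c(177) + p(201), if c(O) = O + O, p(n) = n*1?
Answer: 555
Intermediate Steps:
p(n) = n
c(O) = 2*O
c(177) + p(201) = 2*177 + 201 = 354 + 201 = 555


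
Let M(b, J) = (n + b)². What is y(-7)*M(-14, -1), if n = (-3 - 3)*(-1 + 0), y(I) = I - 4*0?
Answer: -448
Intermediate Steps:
y(I) = I (y(I) = I + 0 = I)
n = 6 (n = -6*(-1) = 6)
M(b, J) = (6 + b)²
y(-7)*M(-14, -1) = -7*(6 - 14)² = -7*(-8)² = -7*64 = -448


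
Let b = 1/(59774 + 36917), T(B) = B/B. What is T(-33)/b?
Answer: 96691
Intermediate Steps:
T(B) = 1
b = 1/96691 ≈ 1.0342e-5
T(-33)/b = 1/(1/96691) = 1*96691 = 96691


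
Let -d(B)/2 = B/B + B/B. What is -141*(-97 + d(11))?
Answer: 14241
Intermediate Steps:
d(B) = -4 (d(B) = -2*(B/B + B/B) = -2*(1 + 1) = -2*2 = -4)
-141*(-97 + d(11)) = -141*(-97 - 4) = -141*(-101) = 14241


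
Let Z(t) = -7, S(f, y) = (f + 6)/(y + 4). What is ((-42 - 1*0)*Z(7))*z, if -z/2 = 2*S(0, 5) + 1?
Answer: -1372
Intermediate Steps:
S(f, y) = (6 + f)/(4 + y)
z = -14/3 (z = -2*(2*((6 + 0)/(4 + 5)) + 1) = -2*(2*(6/9) + 1) = -2*(2*((⅑)*6) + 1) = -2*(2*(⅔) + 1) = -2*(4/3 + 1) = -2*7/3 = -14/3 ≈ -4.6667)
((-42 - 1*0)*Z(7))*z = ((-42 - 1*0)*(-7))*(-14/3) = ((-42 + 0)*(-7))*(-14/3) = -42*(-7)*(-14/3) = 294*(-14/3) = -1372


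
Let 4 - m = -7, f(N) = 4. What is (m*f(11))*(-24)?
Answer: -1056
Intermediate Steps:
m = 11 (m = 4 - 1*(-7) = 4 + 7 = 11)
(m*f(11))*(-24) = (11*4)*(-24) = 44*(-24) = -1056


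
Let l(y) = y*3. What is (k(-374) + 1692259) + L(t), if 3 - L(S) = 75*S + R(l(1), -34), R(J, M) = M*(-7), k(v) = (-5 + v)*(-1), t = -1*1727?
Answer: 1821928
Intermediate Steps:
t = -1727
l(y) = 3*y
k(v) = 5 - v
R(J, M) = -7*M
L(S) = -235 - 75*S (L(S) = 3 - (75*S - 7*(-34)) = 3 - (75*S + 238) = 3 - (238 + 75*S) = 3 + (-238 - 75*S) = -235 - 75*S)
(k(-374) + 1692259) + L(t) = ((5 - 1*(-374)) + 1692259) + (-235 - 75*(-1727)) = ((5 + 374) + 1692259) + (-235 + 129525) = (379 + 1692259) + 129290 = 1692638 + 129290 = 1821928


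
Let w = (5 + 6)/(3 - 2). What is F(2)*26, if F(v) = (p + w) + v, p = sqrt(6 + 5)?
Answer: 338 + 26*sqrt(11) ≈ 424.23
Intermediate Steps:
w = 11 (w = 11/1 = 11*1 = 11)
p = sqrt(11) ≈ 3.3166
F(v) = 11 + v + sqrt(11) (F(v) = (sqrt(11) + 11) + v = (11 + sqrt(11)) + v = 11 + v + sqrt(11))
F(2)*26 = (11 + 2 + sqrt(11))*26 = (13 + sqrt(11))*26 = 338 + 26*sqrt(11)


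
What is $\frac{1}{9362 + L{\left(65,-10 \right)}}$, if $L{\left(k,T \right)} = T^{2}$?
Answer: $\frac{1}{9462} \approx 0.00010569$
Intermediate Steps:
$\frac{1}{9362 + L{\left(65,-10 \right)}} = \frac{1}{9362 + \left(-10\right)^{2}} = \frac{1}{9362 + 100} = \frac{1}{9462}$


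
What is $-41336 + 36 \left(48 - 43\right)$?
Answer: $-41156$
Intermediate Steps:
$-41336 + 36 \left(48 - 43\right) = -41336 + 36 \cdot 5 = -41336 + 180 = -41156$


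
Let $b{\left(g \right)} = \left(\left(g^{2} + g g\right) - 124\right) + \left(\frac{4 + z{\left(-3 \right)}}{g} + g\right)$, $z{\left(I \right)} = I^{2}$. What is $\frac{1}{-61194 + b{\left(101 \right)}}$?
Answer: $- \frac{101}{4122302} \approx -2.4501 \cdot 10^{-5}$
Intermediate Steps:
$b{\left(g \right)} = -124 + g + 2 g^{2} + \frac{13}{g}$ ($b{\left(g \right)} = \left(\left(g^{2} + g g\right) - 124\right) + \left(\frac{4 + \left(-3\right)^{2}}{g} + g\right) = \left(\left(g^{2} + g^{2}\right) - 124\right) + \left(\frac{4 + 9}{g} + g\right) = \left(2 g^{2} - 124\right) + \left(\frac{13}{g} + g\right) = \left(-124 + 2 g^{2}\right) + \left(g + \frac{13}{g}\right) = -124 + g + 2 g^{2} + \frac{13}{g}$)
$\frac{1}{-61194 + b{\left(101 \right)}} = \frac{1}{-61194 + \left(-124 + 101 + 2 \cdot 101^{2} + \frac{13}{101}\right)} = \frac{1}{-61194 + \left(-124 + 101 + 2 \cdot 10201 + 13 \cdot \frac{1}{101}\right)} = \frac{1}{-61194 + \left(-124 + 101 + 20402 + \frac{13}{101}\right)} = \frac{1}{-61194 + \frac{2058292}{101}} = \frac{1}{- \frac{4122302}{101}} = - \frac{101}{4122302}$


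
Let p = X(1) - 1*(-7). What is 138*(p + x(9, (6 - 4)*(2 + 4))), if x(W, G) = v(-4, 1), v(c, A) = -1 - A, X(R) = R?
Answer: 828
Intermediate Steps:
x(W, G) = -2 (x(W, G) = -1 - 1*1 = -1 - 1 = -2)
p = 8 (p = 1 - 1*(-7) = 1 + 7 = 8)
138*(p + x(9, (6 - 4)*(2 + 4))) = 138*(8 - 2) = 138*6 = 828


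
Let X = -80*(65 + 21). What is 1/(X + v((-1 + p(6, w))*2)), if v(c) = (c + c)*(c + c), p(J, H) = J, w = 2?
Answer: -1/6480 ≈ -0.00015432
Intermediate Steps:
X = -6880 (X = -80*86 = -6880)
v(c) = 4*c² (v(c) = (2*c)*(2*c) = 4*c²)
1/(X + v((-1 + p(6, w))*2)) = 1/(-6880 + 4*((-1 + 6)*2)²) = 1/(-6880 + 4*(5*2)²) = 1/(-6880 + 4*10²) = 1/(-6880 + 4*100) = 1/(-6880 + 400) = 1/(-6480) = -1/6480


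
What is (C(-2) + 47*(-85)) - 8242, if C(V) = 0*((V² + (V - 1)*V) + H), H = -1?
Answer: -12237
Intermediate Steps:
C(V) = 0 (C(V) = 0*((V² + (V - 1)*V) - 1) = 0*((V² + (-1 + V)*V) - 1) = 0*((V² + V*(-1 + V)) - 1) = 0*(-1 + V² + V*(-1 + V)) = 0)
(C(-2) + 47*(-85)) - 8242 = (0 + 47*(-85)) - 8242 = (0 - 3995) - 8242 = -3995 - 8242 = -12237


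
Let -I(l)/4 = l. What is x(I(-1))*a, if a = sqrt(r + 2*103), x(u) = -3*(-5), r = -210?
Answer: 30*I ≈ 30.0*I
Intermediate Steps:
I(l) = -4*l
x(u) = 15
a = 2*I (a = sqrt(-210 + 2*103) = sqrt(-210 + 206) = sqrt(-4) = 2*I ≈ 2.0*I)
x(I(-1))*a = 15*(2*I) = 30*I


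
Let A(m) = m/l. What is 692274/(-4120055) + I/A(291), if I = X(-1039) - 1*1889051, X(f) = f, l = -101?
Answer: 262171516266072/399645335 ≈ 6.5601e+5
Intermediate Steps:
A(m) = -m/101 (A(m) = m/(-101) = m*(-1/101) = -m/101)
I = -1890090 (I = -1039 - 1*1889051 = -1039 - 1889051 = -1890090)
692274/(-4120055) + I/A(291) = 692274/(-4120055) - 1890090/((-1/101*291)) = 692274*(-1/4120055) - 1890090/(-291/101) = -692274/4120055 - 1890090*(-101/291) = -692274/4120055 + 63633030/97 = 262171516266072/399645335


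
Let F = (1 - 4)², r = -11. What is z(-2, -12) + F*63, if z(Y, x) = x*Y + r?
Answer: 580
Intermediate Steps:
z(Y, x) = -11 + Y*x (z(Y, x) = x*Y - 11 = Y*x - 11 = -11 + Y*x)
F = 9 (F = (-3)² = 9)
z(-2, -12) + F*63 = (-11 - 2*(-12)) + 9*63 = (-11 + 24) + 567 = 13 + 567 = 580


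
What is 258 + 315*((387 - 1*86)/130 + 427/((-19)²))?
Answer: 12764361/9386 ≈ 1359.9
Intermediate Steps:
258 + 315*((387 - 1*86)/130 + 427/((-19)²)) = 258 + 315*((387 - 86)*(1/130) + 427/361) = 258 + 315*(301*(1/130) + 427*(1/361)) = 258 + 315*(301/130 + 427/361) = 258 + 315*(164171/46930) = 258 + 10342773/9386 = 12764361/9386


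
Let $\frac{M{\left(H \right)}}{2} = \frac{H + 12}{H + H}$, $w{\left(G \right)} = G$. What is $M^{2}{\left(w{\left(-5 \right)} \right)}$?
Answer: $\frac{49}{25} \approx 1.96$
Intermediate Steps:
$M{\left(H \right)} = \frac{12 + H}{H}$ ($M{\left(H \right)} = 2 \frac{H + 12}{H + H} = 2 \frac{12 + H}{2 H} = \frac{12 + H}{H}$)
$M^{2}{\left(w{\left(-5 \right)} \right)} = \left(\frac{12 - 5}{-5}\right)^{2} = \left(\left(- \frac{1}{5}\right) 7\right)^{2} = \left(- \frac{7}{5}\right)^{2} = \frac{49}{25}$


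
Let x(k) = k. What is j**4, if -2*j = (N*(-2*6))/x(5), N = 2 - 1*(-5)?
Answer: 3111696/625 ≈ 4978.7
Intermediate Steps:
N = 7 (N = 2 + 5 = 7)
j = 42/5 (j = -7*(-2*6)/(2*5) = -7*(-12)/(2*5) = -(-42)/5 = -1/2*(-84/5) = 42/5 ≈ 8.4000)
j**4 = (42/5)**4 = 3111696/625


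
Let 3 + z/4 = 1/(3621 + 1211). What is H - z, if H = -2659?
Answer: -3197577/1208 ≈ -2647.0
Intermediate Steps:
z = -14495/1208 (z = -12 + 4/(3621 + 1211) = -12 + 4/4832 = -12 + 4*(1/4832) = -12 + 1/1208 = -14495/1208 ≈ -11.999)
H - z = -2659 - 1*(-14495/1208) = -2659 + 14495/1208 = -3197577/1208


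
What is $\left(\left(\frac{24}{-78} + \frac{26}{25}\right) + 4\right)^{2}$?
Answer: $\frac{2365444}{105625} \approx 22.395$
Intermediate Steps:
$\left(\left(\frac{24}{-78} + \frac{26}{25}\right) + 4\right)^{2} = \left(\left(24 \left(- \frac{1}{78}\right) + 26 \cdot \frac{1}{25}\right) + 4\right)^{2} = \left(\left(- \frac{4}{13} + \frac{26}{25}\right) + 4\right)^{2} = \left(\frac{238}{325} + 4\right)^{2} = \left(\frac{1538}{325}\right)^{2} = \frac{2365444}{105625}$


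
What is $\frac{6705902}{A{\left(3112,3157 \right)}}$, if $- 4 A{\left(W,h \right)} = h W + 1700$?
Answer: $- \frac{6705902}{2456571} \approx -2.7298$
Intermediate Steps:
$A{\left(W,h \right)} = -425 - \frac{W h}{4}$ ($A{\left(W,h \right)} = - \frac{h W + 1700}{4} = - \frac{W h + 1700}{4} = - \frac{1700 + W h}{4} = -425 - \frac{W h}{4}$)
$\frac{6705902}{A{\left(3112,3157 \right)}} = \frac{6705902}{-425 - 778 \cdot 3157} = \frac{6705902}{-425 - 2456146} = \frac{6705902}{-2456571} = 6705902 \left(- \frac{1}{2456571}\right) = - \frac{6705902}{2456571}$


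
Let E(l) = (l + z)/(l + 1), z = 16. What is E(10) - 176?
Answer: -1910/11 ≈ -173.64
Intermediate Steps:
E(l) = (16 + l)/(1 + l) (E(l) = (l + 16)/(l + 1) = (16 + l)/(1 + l))
E(10) - 176 = (16 + 10)/(1 + 10) - 176 = 26/11 - 176 = -1910/11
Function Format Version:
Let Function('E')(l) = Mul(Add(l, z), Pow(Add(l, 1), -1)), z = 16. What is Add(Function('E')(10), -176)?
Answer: Rational(-1910, 11) ≈ -173.64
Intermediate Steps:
Function('E')(l) = Mul(Pow(Add(1, l), -1), Add(16, l)) (Function('E')(l) = Mul(Add(l, 16), Pow(Add(l, 1), -1)) = Mul(Add(16, l), Pow(Add(1, l), -1)) = Mul(Pow(Add(1, l), -1), Add(16, l)))
Add(Function('E')(10), -176) = Add(Mul(Pow(Add(1, 10), -1), Add(16, 10)), -176) = Add(Mul(Pow(11, -1), 26), -176) = Add(Mul(Rational(1, 11), 26), -176) = Add(Rational(26, 11), -176) = Rational(-1910, 11)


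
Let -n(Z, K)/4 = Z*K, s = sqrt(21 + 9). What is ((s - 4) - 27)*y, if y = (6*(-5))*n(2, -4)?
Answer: 29760 - 960*sqrt(30) ≈ 24502.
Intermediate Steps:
s = sqrt(30) ≈ 5.4772
n(Z, K) = -4*K*Z (n(Z, K) = -4*Z*K = -4*K*Z)
y = -960 (y = (6*(-5))*(-4*(-4)*2) = -30*32 = -960)
((s - 4) - 27)*y = ((sqrt(30) - 4) - 27)*(-960) = ((-4 + sqrt(30)) - 27)*(-960) = (-31 + sqrt(30))*(-960) = 29760 - 960*sqrt(30)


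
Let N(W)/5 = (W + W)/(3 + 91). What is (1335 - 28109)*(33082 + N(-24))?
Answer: -41626448116/47 ≈ -8.8567e+8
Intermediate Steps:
N(W) = 5*W/47 (N(W) = 5*((W + W)/(3 + 91)) = 5*((2*W)/94) = 5*((2*W)*(1/94)) = 5*(W/47) = 5*W/47)
(1335 - 28109)*(33082 + N(-24)) = (1335 - 28109)*(33082 + (5/47)*(-24)) = -26774*(33082 - 120/47) = -26774*1554734/47 = -41626448116/47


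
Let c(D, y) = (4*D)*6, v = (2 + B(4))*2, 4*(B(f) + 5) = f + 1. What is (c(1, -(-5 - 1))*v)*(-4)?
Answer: 336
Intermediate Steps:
B(f) = -19/4 + f/4 (B(f) = -5 + (f + 1)/4 = -5 + (1 + f)/4 = -5 + (¼ + f/4) = -19/4 + f/4)
v = -7/2 (v = (2 + (-19/4 + (¼)*4))*2 = (2 + (-19/4 + 1))*2 = (2 - 15/4)*2 = -7/4*2 = -7/2 ≈ -3.5000)
c(D, y) = 24*D
(c(1, -(-5 - 1))*v)*(-4) = ((24*1)*(-7/2))*(-4) = (24*(-7/2))*(-4) = -84*(-4) = 336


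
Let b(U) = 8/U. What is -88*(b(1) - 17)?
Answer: 792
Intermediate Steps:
-88*(b(1) - 17) = -88*(8/1 - 17) = -88*(8*1 - 17) = -88*(8 - 17) = -88*(-9) = 792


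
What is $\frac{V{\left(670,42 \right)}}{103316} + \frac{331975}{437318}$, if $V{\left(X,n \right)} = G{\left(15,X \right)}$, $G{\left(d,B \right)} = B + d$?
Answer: $\frac{2471277995}{3227281892} \approx 0.76575$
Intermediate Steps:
$V{\left(X,n \right)} = 15 + X$ ($V{\left(X,n \right)} = X + 15 = 15 + X$)
$\frac{V{\left(670,42 \right)}}{103316} + \frac{331975}{437318} = \frac{15 + 670}{103316} + \frac{331975}{437318} = 685 \cdot \frac{1}{103316} + 331975 \cdot \frac{1}{437318} = \frac{685}{103316} + \frac{47425}{62474} = \frac{2471277995}{3227281892}$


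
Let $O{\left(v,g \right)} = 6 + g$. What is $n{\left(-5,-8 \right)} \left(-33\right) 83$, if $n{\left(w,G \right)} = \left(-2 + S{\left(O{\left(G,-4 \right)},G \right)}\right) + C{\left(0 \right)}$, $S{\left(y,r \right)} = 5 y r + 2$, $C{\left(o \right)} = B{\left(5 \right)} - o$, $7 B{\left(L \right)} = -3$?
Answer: $\frac{1542057}{7} \approx 2.2029 \cdot 10^{5}$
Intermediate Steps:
$B{\left(L \right)} = - \frac{3}{7}$ ($B{\left(L \right)} = \frac{1}{7} \left(-3\right) = - \frac{3}{7}$)
$C{\left(o \right)} = - \frac{3}{7} - o$
$S{\left(y,r \right)} = 2 + 5 r y$ ($S{\left(y,r \right)} = 5 r y + 2 = 2 + 5 r y$)
$n{\left(w,G \right)} = - \frac{3}{7} + 10 G$ ($n{\left(w,G \right)} = \left(-2 + \left(2 + 5 G \left(6 - 4\right)\right)\right) - \frac{3}{7} = \left(-2 + \left(2 + 5 G 2\right)\right) + \left(- \frac{3}{7} + 0\right) = \left(-2 + \left(2 + 10 G\right)\right) - \frac{3}{7} = 10 G - \frac{3}{7} = - \frac{3}{7} + 10 G$)
$n{\left(-5,-8 \right)} \left(-33\right) 83 = \left(- \frac{3}{7} + 10 \left(-8\right)\right) \left(-33\right) 83 = \left(- \frac{3}{7} - 80\right) \left(-33\right) 83 = \left(- \frac{563}{7}\right) \left(-33\right) 83 = \frac{18579}{7} \cdot 83 = \frac{1542057}{7}$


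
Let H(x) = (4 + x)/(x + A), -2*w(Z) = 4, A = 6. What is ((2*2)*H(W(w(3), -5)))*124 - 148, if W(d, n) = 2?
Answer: 224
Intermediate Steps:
w(Z) = -2 (w(Z) = -½*4 = -2)
H(x) = (4 + x)/(6 + x) (H(x) = (4 + x)/(x + 6) = (4 + x)/(6 + x))
((2*2)*H(W(w(3), -5)))*124 - 148 = ((2*2)*((4 + 2)/(6 + 2)))*124 - 148 = (4*(6/8))*124 - 148 = (4*((⅛)*6))*124 - 148 = (4*(¾))*124 - 148 = 3*124 - 148 = 372 - 148 = 224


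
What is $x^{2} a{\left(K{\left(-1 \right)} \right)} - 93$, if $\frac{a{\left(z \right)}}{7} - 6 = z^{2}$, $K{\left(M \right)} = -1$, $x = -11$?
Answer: $5836$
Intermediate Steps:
$a{\left(z \right)} = 42 + 7 z^{2}$
$x^{2} a{\left(K{\left(-1 \right)} \right)} - 93 = \left(-11\right)^{2} \left(42 + 7 \left(-1\right)^{2}\right) - 93 = 121 \left(42 + 7 \cdot 1\right) - 93 = 121 \left(42 + 7\right) - 93 = 121 \cdot 49 - 93 = 5929 - 93 = 5836$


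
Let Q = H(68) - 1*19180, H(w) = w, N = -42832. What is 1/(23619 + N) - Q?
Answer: 367198855/19213 ≈ 19112.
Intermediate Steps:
Q = -19112 (Q = 68 - 1*19180 = 68 - 19180 = -19112)
1/(23619 + N) - Q = 1/(23619 - 42832) - 1*(-19112) = 1/(-19213) + 19112 = -1/19213 + 19112 = 367198855/19213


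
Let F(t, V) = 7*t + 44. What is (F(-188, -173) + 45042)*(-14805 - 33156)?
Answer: -2099252970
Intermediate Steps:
F(t, V) = 44 + 7*t
(F(-188, -173) + 45042)*(-14805 - 33156) = ((44 + 7*(-188)) + 45042)*(-14805 - 33156) = ((44 - 1316) + 45042)*(-47961) = (-1272 + 45042)*(-47961) = 43770*(-47961) = -2099252970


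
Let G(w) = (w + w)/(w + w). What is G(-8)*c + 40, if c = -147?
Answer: -107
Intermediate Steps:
G(w) = 1 (G(w) = (2*w)/((2*w)) = (2*w)*(1/(2*w)) = 1)
G(-8)*c + 40 = 1*(-147) + 40 = -147 + 40 = -107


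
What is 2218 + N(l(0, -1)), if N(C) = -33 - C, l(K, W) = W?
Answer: 2186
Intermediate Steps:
2218 + N(l(0, -1)) = 2218 + (-33 - 1*(-1)) = 2218 + (-33 + 1) = 2218 - 32 = 2186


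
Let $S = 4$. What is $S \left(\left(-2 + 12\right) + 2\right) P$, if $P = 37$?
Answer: $1776$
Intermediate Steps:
$S \left(\left(-2 + 12\right) + 2\right) P = 4 \left(\left(-2 + 12\right) + 2\right) 37 = 4 \left(10 + 2\right) 37 = 4 \cdot 12 \cdot 37 = 48 \cdot 37 = 1776$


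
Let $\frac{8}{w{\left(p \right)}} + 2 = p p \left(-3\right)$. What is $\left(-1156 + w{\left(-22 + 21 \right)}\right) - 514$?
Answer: $- \frac{8358}{5} \approx -1671.6$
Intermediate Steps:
$w{\left(p \right)} = \frac{8}{-2 - 3 p^{2}}$ ($w{\left(p \right)} = \frac{8}{-2 + p p \left(-3\right)} = \frac{8}{-2 + p^{2} \left(-3\right)} = \frac{8}{-2 - 3 p^{2}}$)
$\left(-1156 + w{\left(-22 + 21 \right)}\right) - 514 = \left(-1156 - \frac{8}{2 + 3 \left(-22 + 21\right)^{2}}\right) - 514 = \left(-1156 - \frac{8}{2 + 3 \left(-1\right)^{2}}\right) - 514 = \left(-1156 - \frac{8}{2 + 3 \cdot 1}\right) - 514 = \left(-1156 - \frac{8}{2 + 3}\right) - 514 = \left(-1156 - \frac{8}{5}\right) - 514 = - \frac{5788}{5} - 514 = - \frac{8358}{5}$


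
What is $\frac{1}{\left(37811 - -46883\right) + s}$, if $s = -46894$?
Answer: $\frac{1}{37800} \approx 2.6455 \cdot 10^{-5}$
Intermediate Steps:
$\frac{1}{\left(37811 - -46883\right) + s} = \frac{1}{\left(37811 - -46883\right) - 46894} = \frac{1}{\left(37811 + 46883\right) - 46894} = \frac{1}{84694 - 46894} = \frac{1}{37800}$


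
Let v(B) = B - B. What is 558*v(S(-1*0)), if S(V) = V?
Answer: 0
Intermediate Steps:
v(B) = 0
558*v(S(-1*0)) = 558*0 = 0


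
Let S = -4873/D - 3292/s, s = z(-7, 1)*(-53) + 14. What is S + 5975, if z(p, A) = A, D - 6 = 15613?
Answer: 3690845176/609141 ≈ 6059.1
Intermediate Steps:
D = 15619 (D = 6 + 15613 = 15619)
s = -39 (s = 1*(-53) + 14 = -53 + 14 = -39)
S = 51227701/609141 (S = -4873/15619 - 3292/(-39) = -4873*1/15619 - 3292*(-1/39) = -4873/15619 + 3292/39 = 51227701/609141 ≈ 84.098)
S + 5975 = 51227701/609141 + 5975 = 3690845176/609141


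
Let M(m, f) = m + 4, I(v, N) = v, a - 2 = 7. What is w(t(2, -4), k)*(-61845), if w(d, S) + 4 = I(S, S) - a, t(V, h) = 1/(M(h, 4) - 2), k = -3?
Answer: 989520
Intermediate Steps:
a = 9 (a = 2 + 7 = 9)
M(m, f) = 4 + m
t(V, h) = 1/(2 + h) (t(V, h) = 1/((4 + h) - 2) = 1/(2 + h))
w(d, S) = -13 + S (w(d, S) = -4 + (S - 1*9) = -4 + (S - 9) = -4 + (-9 + S) = -13 + S)
w(t(2, -4), k)*(-61845) = (-13 - 3)*(-61845) = -16*(-61845) = 989520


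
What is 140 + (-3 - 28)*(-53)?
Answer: 1783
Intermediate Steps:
140 + (-3 - 28)*(-53) = 140 - 31*(-53) = 140 + 1643 = 1783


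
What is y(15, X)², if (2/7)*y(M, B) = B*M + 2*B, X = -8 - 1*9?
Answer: 4092529/4 ≈ 1.0231e+6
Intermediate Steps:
X = -17 (X = -8 - 9 = -17)
y(M, B) = 7*B + 7*B*M/2 (y(M, B) = 7*(B*M + 2*B)/2 = 7*(2*B + B*M)/2 = 7*B + 7*B*M/2)
y(15, X)² = ((7/2)*(-17)*(2 + 15))² = ((7/2)*(-17)*17)² = (-2023/2)² = 4092529/4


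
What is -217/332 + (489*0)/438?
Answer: -217/332 ≈ -0.65361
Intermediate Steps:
-217/332 + (489*0)/438 = -217*1/332 + 0*(1/438) = -217/332 + 0 = -217/332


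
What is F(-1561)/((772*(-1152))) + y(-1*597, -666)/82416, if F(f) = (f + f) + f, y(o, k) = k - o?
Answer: 2254093/509001216 ≈ 0.0044285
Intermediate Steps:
F(f) = 3*f (F(f) = 2*f + f = 3*f)
F(-1561)/((772*(-1152))) + y(-1*597, -666)/82416 = (3*(-1561))/((772*(-1152))) + (-666 - (-1)*597)/82416 = -4683/(-889344) + (-666 - 1*(-597))*(1/82416) = -4683*(-1/889344) + (-666 + 597)*(1/82416) = 1561/296448 - 69*1/82416 = 1561/296448 - 23/27472 = 2254093/509001216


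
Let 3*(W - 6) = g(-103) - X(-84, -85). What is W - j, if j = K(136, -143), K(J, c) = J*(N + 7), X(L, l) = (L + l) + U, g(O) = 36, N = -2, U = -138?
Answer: -1679/3 ≈ -559.67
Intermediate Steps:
X(L, l) = -138 + L + l (X(L, l) = (L + l) - 138 = -138 + L + l)
K(J, c) = 5*J (K(J, c) = J*(-2 + 7) = J*5 = 5*J)
j = 680 (j = 5*136 = 680)
W = 361/3 (W = 6 + (36 - (-138 - 84 - 85))/3 = 6 + (36 - 1*(-307))/3 = 6 + (36 + 307)/3 = 6 + (⅓)*343 = 6 + 343/3 = 361/3 ≈ 120.33)
W - j = 361/3 - 1*680 = 361/3 - 680 = -1679/3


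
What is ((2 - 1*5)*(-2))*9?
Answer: 54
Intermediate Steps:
((2 - 1*5)*(-2))*9 = ((2 - 5)*(-2))*9 = -3*(-2)*9 = 6*9 = 54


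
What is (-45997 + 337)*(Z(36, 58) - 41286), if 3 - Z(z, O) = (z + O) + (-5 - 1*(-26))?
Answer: 1890232680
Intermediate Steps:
Z(z, O) = -18 - O - z (Z(z, O) = 3 - ((z + O) + (-5 - 1*(-26))) = 3 - ((O + z) + (-5 + 26)) = 3 - ((O + z) + 21) = 3 - (21 + O + z) = 3 + (-21 - O - z) = -18 - O - z)
(-45997 + 337)*(Z(36, 58) - 41286) = (-45997 + 337)*((-18 - 1*58 - 1*36) - 41286) = -45660*((-18 - 58 - 36) - 41286) = -45660*(-112 - 41286) = -45660*(-41398) = 1890232680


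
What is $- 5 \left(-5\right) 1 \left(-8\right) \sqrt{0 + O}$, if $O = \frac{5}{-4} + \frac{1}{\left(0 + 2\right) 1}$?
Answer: $- 100 i \sqrt{3} \approx - 173.21 i$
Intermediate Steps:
$O = - \frac{3}{4}$ ($O = 5 \left(- \frac{1}{4}\right) + \frac{1}{2} \cdot 1 = - \frac{5}{4} + \frac{1}{2} \cdot 1 = - \frac{5}{4} + \frac{1}{2} = - \frac{3}{4} \approx -0.75$)
$- 5 \left(-5\right) 1 \left(-8\right) \sqrt{0 + O} = - 5 \left(-5\right) 1 \left(-8\right) \sqrt{0 - \frac{3}{4}} = - \left(-25\right) 1 \left(-8\right) \sqrt{- \frac{3}{4}} = - \left(-25\right) \left(-8\right) \frac{i \sqrt{3}}{2} = - 200 \frac{i \sqrt{3}}{2} = - 100 i \sqrt{3}$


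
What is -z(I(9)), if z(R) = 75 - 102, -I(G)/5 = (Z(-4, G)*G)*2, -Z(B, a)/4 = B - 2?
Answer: 27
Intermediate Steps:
Z(B, a) = 8 - 4*B (Z(B, a) = -4*(B - 2) = -4*(-2 + B) = 8 - 4*B)
I(G) = -240*G (I(G) = -5*(8 - 4*(-4))*G*2 = -5*(8 + 16)*G*2 = -5*24*G*2 = -240*G)
z(R) = -27
-z(I(9)) = -1*(-27) = 27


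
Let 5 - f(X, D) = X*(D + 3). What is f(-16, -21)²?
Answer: 80089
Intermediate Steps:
f(X, D) = 5 - X*(3 + D) (f(X, D) = 5 - X*(D + 3) = 5 - X*(3 + D))
f(-16, -21)² = (5 - 3*(-16) - 1*(-21)*(-16))² = (5 + 48 - 336)² = (-283)² = 80089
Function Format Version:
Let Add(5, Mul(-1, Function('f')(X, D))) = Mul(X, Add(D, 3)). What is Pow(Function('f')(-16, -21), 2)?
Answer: 80089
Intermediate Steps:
Function('f')(X, D) = Add(5, Mul(-1, X, Add(3, D))) (Function('f')(X, D) = Add(5, Mul(-1, Mul(X, Add(D, 3)))) = Add(5, Mul(-1, Mul(X, Add(3, D)))) = Add(5, Mul(-1, X, Add(3, D))))
Pow(Function('f')(-16, -21), 2) = Pow(Add(5, Mul(-3, -16), Mul(-1, -21, -16)), 2) = Pow(Add(5, 48, -336), 2) = Pow(-283, 2) = 80089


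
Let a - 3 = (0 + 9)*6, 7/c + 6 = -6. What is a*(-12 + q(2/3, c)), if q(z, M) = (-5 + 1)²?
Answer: 228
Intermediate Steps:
c = -7/12 (c = 7/(-6 - 6) = 7/(-12) = 7*(-1/12) = -7/12 ≈ -0.58333)
q(z, M) = 16 (q(z, M) = (-4)² = 16)
a = 57 (a = 3 + (0 + 9)*6 = 3 + 9*6 = 3 + 54 = 57)
a*(-12 + q(2/3, c)) = 57*(-12 + 16) = 57*4 = 228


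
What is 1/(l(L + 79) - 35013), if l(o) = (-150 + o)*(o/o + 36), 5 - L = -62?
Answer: -1/35161 ≈ -2.8441e-5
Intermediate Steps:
L = 67 (L = 5 - 1*(-62) = 5 + 62 = 67)
l(o) = -5550 + 37*o (l(o) = (-150 + o)*(1 + 36) = (-150 + o)*37 = -5550 + 37*o)
1/(l(L + 79) - 35013) = 1/((-5550 + 37*(67 + 79)) - 35013) = 1/((-5550 + 37*146) - 35013) = 1/((-5550 + 5402) - 35013) = 1/(-148 - 35013) = 1/(-35161) = -1/35161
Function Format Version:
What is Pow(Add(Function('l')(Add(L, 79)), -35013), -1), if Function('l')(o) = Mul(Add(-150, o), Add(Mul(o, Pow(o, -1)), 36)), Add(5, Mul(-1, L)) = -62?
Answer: Rational(-1, 35161) ≈ -2.8441e-5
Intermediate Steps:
L = 67 (L = Add(5, Mul(-1, -62)) = Add(5, 62) = 67)
Function('l')(o) = Add(-5550, Mul(37, o)) (Function('l')(o) = Mul(Add(-150, o), Add(1, 36)) = Mul(Add(-150, o), 37) = Add(-5550, Mul(37, o)))
Pow(Add(Function('l')(Add(L, 79)), -35013), -1) = Pow(Add(Add(-5550, Mul(37, Add(67, 79))), -35013), -1) = Pow(Add(Add(-5550, Mul(37, 146)), -35013), -1) = Pow(Add(Add(-5550, 5402), -35013), -1) = Pow(Add(-148, -35013), -1) = Pow(-35161, -1) = Rational(-1, 35161)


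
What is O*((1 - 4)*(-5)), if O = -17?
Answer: -255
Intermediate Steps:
O*((1 - 4)*(-5)) = -17*(1 - 4)*(-5) = -(-51)*(-5) = -17*15 = -255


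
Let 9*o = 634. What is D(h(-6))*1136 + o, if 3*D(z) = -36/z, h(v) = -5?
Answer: 125858/45 ≈ 2796.8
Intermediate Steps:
o = 634/9 (o = (1/9)*634 = 634/9 ≈ 70.444)
D(z) = -12/z (D(z) = (-36/z)/3 = -12/z)
D(h(-6))*1136 + o = -12/(-5)*1136 + 634/9 = -12*(-1/5)*1136 + 634/9 = (12/5)*1136 + 634/9 = 13632/5 + 634/9 = 125858/45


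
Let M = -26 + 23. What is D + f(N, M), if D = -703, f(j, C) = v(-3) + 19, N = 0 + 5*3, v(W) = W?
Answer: -687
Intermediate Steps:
N = 15 (N = 0 + 15 = 15)
M = -3
f(j, C) = 16 (f(j, C) = -3 + 19 = 16)
D + f(N, M) = -703 + 16 = -687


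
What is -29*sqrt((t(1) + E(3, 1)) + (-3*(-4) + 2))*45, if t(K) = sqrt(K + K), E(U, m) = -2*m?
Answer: -1305*sqrt(12 + sqrt(2)) ≈ -4779.6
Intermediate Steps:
t(K) = sqrt(2)*sqrt(K) (t(K) = sqrt(2*K) = sqrt(2)*sqrt(K))
-29*sqrt((t(1) + E(3, 1)) + (-3*(-4) + 2))*45 = -29*sqrt((sqrt(2)*sqrt(1) - 2*1) + (-3*(-4) + 2))*45 = -29*sqrt((sqrt(2)*1 - 2) + (12 + 2))*45 = -29*sqrt((sqrt(2) - 2) + 14)*45 = -29*sqrt((-2 + sqrt(2)) + 14)*45 = -29*sqrt(12 + sqrt(2))*45 = -1305*sqrt(12 + sqrt(2))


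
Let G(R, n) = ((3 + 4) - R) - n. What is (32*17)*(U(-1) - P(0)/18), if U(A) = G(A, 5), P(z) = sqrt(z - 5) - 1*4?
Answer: 15776/9 - 272*I*sqrt(5)/9 ≈ 1752.9 - 67.579*I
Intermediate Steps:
G(R, n) = 7 - R - n (G(R, n) = (7 - R) - n = 7 - R - n)
P(z) = -4 + sqrt(-5 + z) (P(z) = sqrt(-5 + z) - 4 = -4 + sqrt(-5 + z))
U(A) = 2 - A (U(A) = 7 - A - 1*5 = 7 - A - 5 = 2 - A)
(32*17)*(U(-1) - P(0)/18) = (32*17)*((2 - 1*(-1)) - (-4 + sqrt(-5 + 0))/18) = 544*((2 + 1) - (-4 + sqrt(-5))/18) = 544*(3 - (-4 + I*sqrt(5))/18) = 544*(3 - (-2/9 + I*sqrt(5)/18)) = 544*(3 + (2/9 - I*sqrt(5)/18)) = 544*(29/9 - I*sqrt(5)/18) = 15776/9 - 272*I*sqrt(5)/9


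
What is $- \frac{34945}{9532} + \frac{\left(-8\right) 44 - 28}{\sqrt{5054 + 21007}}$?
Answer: $- \frac{34945}{9532} - \frac{380 \sqrt{26061}}{26061} \approx -6.02$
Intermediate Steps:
$- \frac{34945}{9532} + \frac{\left(-8\right) 44 - 28}{\sqrt{5054 + 21007}} = \left(-34945\right) \frac{1}{9532} + \frac{-352 - 28}{\sqrt{26061}} = - \frac{34945}{9532} - 380 \frac{\sqrt{26061}}{26061} = - \frac{34945}{9532} - \frac{380 \sqrt{26061}}{26061}$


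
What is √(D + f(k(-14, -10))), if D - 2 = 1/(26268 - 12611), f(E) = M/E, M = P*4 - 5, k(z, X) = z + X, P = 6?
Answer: √32455341534/163884 ≈ 1.0993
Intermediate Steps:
k(z, X) = X + z
M = 19 (M = 6*4 - 5 = 24 - 5 = 19)
f(E) = 19/E
D = 27315/13657 (D = 2 + 1/(26268 - 12611) = 2 + 1/13657 = 27315/13657 ≈ 2.0001)
√(D + f(k(-14, -10))) = √(27315/13657 + 19/(-10 - 14)) = √(27315/13657 + 19/(-24)) = √(27315/13657 + 19*(-1/24)) = √(27315/13657 - 19/24) = √(396077/327768) = √32455341534/163884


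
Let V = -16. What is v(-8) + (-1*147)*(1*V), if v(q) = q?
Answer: 2344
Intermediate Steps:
v(-8) + (-1*147)*(1*V) = -8 + (-1*147)*(1*(-16)) = -8 - 147*(-16) = -8 + 2352 = 2344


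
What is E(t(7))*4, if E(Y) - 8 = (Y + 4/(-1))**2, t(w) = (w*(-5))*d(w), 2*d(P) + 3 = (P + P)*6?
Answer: 8082681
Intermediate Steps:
d(P) = -3/2 + 6*P (d(P) = -3/2 + ((P + P)*6)/2 = -3/2 + ((2*P)*6)/2 = -3/2 + (12*P)/2 = -3/2 + 6*P)
t(w) = -5*w*(-3/2 + 6*w) (t(w) = (w*(-5))*(-3/2 + 6*w) = (-5*w)*(-3/2 + 6*w) = -5*w*(-3/2 + 6*w))
E(Y) = 8 + (-4 + Y)**2 (E(Y) = 8 + (Y + 4/(-1))**2 = 8 + (Y + 4*(-1))**2 = 8 + (Y - 4)**2 = 8 + (-4 + Y)**2)
E(t(7))*4 = (8 + (-4 + (15/2)*7*(1 - 4*7))**2)*4 = (8 + (-4 + (15/2)*7*(1 - 28))**2)*4 = (8 + (-4 + (15/2)*7*(-27))**2)*4 = (8 + (-4 - 2835/2)**2)*4 = (8 + (-2843/2)**2)*4 = (8 + 8082649/4)*4 = (8082681/4)*4 = 8082681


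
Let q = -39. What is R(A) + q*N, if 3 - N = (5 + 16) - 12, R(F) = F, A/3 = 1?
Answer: 237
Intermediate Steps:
A = 3 (A = 3*1 = 3)
N = -6 (N = 3 - ((5 + 16) - 12) = 3 - (21 - 12) = 3 - 1*9 = 3 - 9 = -6)
R(A) + q*N = 3 - 39*(-6) = 3 + 234 = 237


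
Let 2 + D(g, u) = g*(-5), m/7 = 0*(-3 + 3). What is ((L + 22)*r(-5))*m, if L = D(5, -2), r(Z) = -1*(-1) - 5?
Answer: 0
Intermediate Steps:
r(Z) = -4 (r(Z) = 1 - 5 = -4)
m = 0 (m = 7*(0*(-3 + 3)) = 7*(0*0) = 7*0 = 0)
D(g, u) = -2 - 5*g (D(g, u) = -2 + g*(-5) = -2 - 5*g)
L = -27 (L = -2 - 5*5 = -2 - 25 = -27)
((L + 22)*r(-5))*m = ((-27 + 22)*(-4))*0 = -5*(-4)*0 = 20*0 = 0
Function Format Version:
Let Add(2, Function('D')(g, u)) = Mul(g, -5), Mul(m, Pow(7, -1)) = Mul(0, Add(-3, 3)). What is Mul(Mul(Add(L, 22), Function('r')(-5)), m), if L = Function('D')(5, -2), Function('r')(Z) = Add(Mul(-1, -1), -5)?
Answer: 0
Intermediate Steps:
Function('r')(Z) = -4 (Function('r')(Z) = Add(1, -5) = -4)
m = 0 (m = Mul(7, Mul(0, Add(-3, 3))) = Mul(7, Mul(0, 0)) = Mul(7, 0) = 0)
Function('D')(g, u) = Add(-2, Mul(-5, g)) (Function('D')(g, u) = Add(-2, Mul(g, -5)) = Add(-2, Mul(-5, g)))
L = -27 (L = Add(-2, Mul(-5, 5)) = Add(-2, -25) = -27)
Mul(Mul(Add(L, 22), Function('r')(-5)), m) = Mul(Mul(Add(-27, 22), -4), 0) = Mul(Mul(-5, -4), 0) = Mul(20, 0) = 0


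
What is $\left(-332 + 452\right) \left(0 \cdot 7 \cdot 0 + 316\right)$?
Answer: $37920$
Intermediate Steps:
$\left(-332 + 452\right) \left(0 \cdot 7 \cdot 0 + 316\right) = 120 \left(0 \cdot 0 + 316\right) = 120 \left(0 + 316\right) = 120 \cdot 316 = 37920$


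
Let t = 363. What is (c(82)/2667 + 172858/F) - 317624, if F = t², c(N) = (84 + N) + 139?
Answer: -37207147137707/117142641 ≈ -3.1762e+5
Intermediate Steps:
c(N) = 223 + N
F = 131769 (F = 363² = 131769)
(c(82)/2667 + 172858/F) - 317624 = ((223 + 82)/2667 + 172858/131769) - 317624 = (305*(1/2667) + 172858*(1/131769)) - 317624 = (305/2667 + 172858/131769) - 317624 = 167067277/117142641 - 317624 = -37207147137707/117142641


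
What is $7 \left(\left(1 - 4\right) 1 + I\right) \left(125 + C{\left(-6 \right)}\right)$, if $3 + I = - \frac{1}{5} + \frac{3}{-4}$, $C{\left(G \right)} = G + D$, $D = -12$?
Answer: $- \frac{104111}{20} \approx -5205.5$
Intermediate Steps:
$C{\left(G \right)} = -12 + G$ ($C{\left(G \right)} = G - 12 = -12 + G$)
$I = - \frac{79}{20}$ ($I = -3 + \left(- \frac{1}{5} + \frac{3}{-4}\right) = -3 + \left(\left(-1\right) \frac{1}{5} + 3 \left(- \frac{1}{4}\right)\right) = -3 - \frac{19}{20} = - \frac{79}{20} \approx -3.95$)
$7 \left(\left(1 - 4\right) 1 + I\right) \left(125 + C{\left(-6 \right)}\right) = 7 \left(\left(1 - 4\right) 1 - \frac{79}{20}\right) \left(125 - 18\right) = 7 \left(\left(-3\right) 1 - \frac{79}{20}\right) \left(125 - 18\right) = 7 \left(-3 - \frac{79}{20}\right) 107 = 7 \left(- \frac{139}{20}\right) 107 = \left(- \frac{973}{20}\right) 107 = - \frac{104111}{20}$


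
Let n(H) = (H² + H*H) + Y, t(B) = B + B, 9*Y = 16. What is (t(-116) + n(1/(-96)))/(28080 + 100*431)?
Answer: -353621/109332480 ≈ -0.0032344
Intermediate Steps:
Y = 16/9 (Y = (⅑)*16 = 16/9 ≈ 1.7778)
t(B) = 2*B
n(H) = 16/9 + 2*H² (n(H) = (H² + H*H) + 16/9 = (H² + H²) + 16/9 = 2*H² + 16/9 = 16/9 + 2*H²)
(t(-116) + n(1/(-96)))/(28080 + 100*431) = (2*(-116) + (16/9 + 2*(1/(-96))²))/(28080 + 100*431) = (-232 + (16/9 + 2*(-1/96)²))/(28080 + 43100) = (-232 + (16/9 + 2*(1/9216)))/71180 = (-232 + (16/9 + 1/4608))*(1/71180) = (-232 + 2731/1536)*(1/71180) = -353621/1536*1/71180 = -353621/109332480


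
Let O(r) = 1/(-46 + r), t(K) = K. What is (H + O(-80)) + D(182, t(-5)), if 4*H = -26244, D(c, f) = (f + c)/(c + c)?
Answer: -21492269/3276 ≈ -6560.5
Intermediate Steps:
D(c, f) = (c + f)/(2*c) (D(c, f) = (c + f)/((2*c)) = (c + f)*(1/(2*c)) = (c + f)/(2*c))
H = -6561 (H = (¼)*(-26244) = -6561)
(H + O(-80)) + D(182, t(-5)) = (-6561 + 1/(-46 - 80)) + (½)*(182 - 5)/182 = (-6561 + 1/(-126)) + (½)*(1/182)*177 = (-6561 - 1/126) + 177/364 = -826687/126 + 177/364 = -21492269/3276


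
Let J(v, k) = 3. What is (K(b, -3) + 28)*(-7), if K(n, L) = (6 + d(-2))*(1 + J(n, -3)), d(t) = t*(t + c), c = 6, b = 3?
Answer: -140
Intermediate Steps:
d(t) = t*(6 + t) (d(t) = t*(t + 6) = t*(6 + t))
K(n, L) = -8 (K(n, L) = (6 - 2*(6 - 2))*(1 + 3) = (6 - 2*4)*4 = (6 - 8)*4 = -2*4 = -8)
(K(b, -3) + 28)*(-7) = (-8 + 28)*(-7) = 20*(-7) = -140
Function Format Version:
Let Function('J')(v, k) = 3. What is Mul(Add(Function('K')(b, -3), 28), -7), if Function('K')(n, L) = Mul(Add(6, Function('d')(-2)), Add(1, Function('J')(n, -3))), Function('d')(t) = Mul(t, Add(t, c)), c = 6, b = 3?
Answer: -140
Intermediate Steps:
Function('d')(t) = Mul(t, Add(6, t)) (Function('d')(t) = Mul(t, Add(t, 6)) = Mul(t, Add(6, t)))
Function('K')(n, L) = -8 (Function('K')(n, L) = Mul(Add(6, Mul(-2, Add(6, -2))), Add(1, 3)) = Mul(Add(6, Mul(-2, 4)), 4) = Mul(Add(6, -8), 4) = Mul(-2, 4) = -8)
Mul(Add(Function('K')(b, -3), 28), -7) = Mul(Add(-8, 28), -7) = Mul(20, -7) = -140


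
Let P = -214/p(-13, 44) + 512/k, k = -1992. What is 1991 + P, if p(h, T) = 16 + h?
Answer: 159311/83 ≈ 1919.4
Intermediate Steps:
P = -5942/83 (P = -214/(16 - 13) + 512/(-1992) = -214/3 + 512*(-1/1992) = -214*⅓ - 64/249 = -214/3 - 64/249 = -5942/83 ≈ -71.590)
1991 + P = 1991 - 5942/83 = 159311/83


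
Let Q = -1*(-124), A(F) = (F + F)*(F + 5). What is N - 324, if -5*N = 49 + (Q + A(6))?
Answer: -385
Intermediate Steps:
A(F) = 2*F*(5 + F) (A(F) = (2*F)*(5 + F) = 2*F*(5 + F))
Q = 124
N = -61 (N = -(49 + (124 + 2*6*(5 + 6)))/5 = -(49 + (124 + 2*6*11))/5 = -(49 + (124 + 132))/5 = -(49 + 256)/5 = -⅕*305 = -61)
N - 324 = -61 - 324 = -385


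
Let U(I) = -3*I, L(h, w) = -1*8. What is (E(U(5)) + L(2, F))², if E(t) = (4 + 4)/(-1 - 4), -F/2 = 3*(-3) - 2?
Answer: 2304/25 ≈ 92.160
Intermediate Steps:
F = 22 (F = -2*(3*(-3) - 2) = -2*(-9 - 2) = -2*(-11) = 22)
L(h, w) = -8
E(t) = -8/5 (E(t) = 8/(-5) = 8*(-⅕) = -8/5)
(E(U(5)) + L(2, F))² = (-8/5 - 8)² = (-48/5)² = 2304/25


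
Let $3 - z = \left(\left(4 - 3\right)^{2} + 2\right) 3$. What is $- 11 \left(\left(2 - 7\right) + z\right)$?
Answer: $121$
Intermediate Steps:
$z = -6$ ($z = 3 - \left(\left(4 - 3\right)^{2} + 2\right) 3 = 3 - \left(1^{2} + 2\right) 3 = 3 - \left(1 + 2\right) 3 = 3 - 3 \cdot 3 = 3 - 9 = -6$)
$- 11 \left(\left(2 - 7\right) + z\right) = - 11 \left(\left(2 - 7\right) - 6\right) = - 11 \left(-5 - 6\right) = \left(-11\right) \left(-11\right) = 121$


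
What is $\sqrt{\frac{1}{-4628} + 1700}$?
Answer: $\frac{\sqrt{9102812043}}{2314} \approx 41.231$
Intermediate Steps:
$\sqrt{\frac{1}{-4628} + 1700} = \sqrt{- \frac{1}{4628} + 1700} = \sqrt{\frac{7867599}{4628}} = \frac{\sqrt{9102812043}}{2314}$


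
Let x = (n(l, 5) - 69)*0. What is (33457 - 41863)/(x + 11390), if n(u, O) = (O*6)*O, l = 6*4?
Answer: -4203/5695 ≈ -0.73802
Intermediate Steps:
l = 24
n(u, O) = 6*O² (n(u, O) = (6*O)*O = 6*O²)
x = 0 (x = (6*5² - 69)*0 = (6*25 - 69)*0 = (150 - 69)*0 = 81*0 = 0)
(33457 - 41863)/(x + 11390) = (33457 - 41863)/(0 + 11390) = -8406/11390 = -8406*1/11390 = -4203/5695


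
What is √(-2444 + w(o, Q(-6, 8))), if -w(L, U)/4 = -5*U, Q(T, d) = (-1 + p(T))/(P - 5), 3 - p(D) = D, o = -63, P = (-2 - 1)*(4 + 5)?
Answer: I*√2449 ≈ 49.487*I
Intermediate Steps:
P = -27 (P = -3*9 = -27)
p(D) = 3 - D
Q(T, d) = -1/16 + T/32 (Q(T, d) = (-1 + (3 - T))/(-27 - 5) = (2 - T)/(-32) = (2 - T)*(-1/32) = -1/16 + T/32)
w(L, U) = 20*U (w(L, U) = -(-20)*U = 20*U)
√(-2444 + w(o, Q(-6, 8))) = √(-2444 + 20*(-1/16 + (1/32)*(-6))) = √(-2444 + 20*(-1/16 - 3/16)) = √(-2444 + 20*(-¼)) = √(-2444 - 5) = √(-2449) = I*√2449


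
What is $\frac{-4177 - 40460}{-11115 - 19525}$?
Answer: $\frac{44637}{30640} \approx 1.4568$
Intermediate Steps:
$\frac{-4177 - 40460}{-11115 - 19525} = - \frac{44637}{-30640} = \left(-44637\right) \left(- \frac{1}{30640}\right) = \frac{44637}{30640}$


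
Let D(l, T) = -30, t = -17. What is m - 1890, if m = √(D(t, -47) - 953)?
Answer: -1890 + I*√983 ≈ -1890.0 + 31.353*I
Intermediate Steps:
m = I*√983 (m = √(-30 - 953) = √(-983) = I*√983 ≈ 31.353*I)
m - 1890 = I*√983 - 1890 = -1890 + I*√983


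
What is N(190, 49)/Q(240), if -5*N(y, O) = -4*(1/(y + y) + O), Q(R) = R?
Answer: 6207/38000 ≈ 0.16334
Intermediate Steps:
N(y, O) = 2/(5*y) + 4*O/5 (N(y, O) = -(-4)*(1/(y + y) + O)/5 = -(-4)*(1/(2*y) + O)/5 = -(-4)*(O + 1/(2*y))/5 = -(-4*O - 2/y)/5 = 2/(5*y) + 4*O/5)
N(190, 49)/Q(240) = ((⅖)*(1 + 2*49*190)/190)/240 = ((⅖)*(1/190)*(1 + 18620))*(1/240) = ((⅖)*(1/190)*18621)*(1/240) = (18621/475)*(1/240) = 6207/38000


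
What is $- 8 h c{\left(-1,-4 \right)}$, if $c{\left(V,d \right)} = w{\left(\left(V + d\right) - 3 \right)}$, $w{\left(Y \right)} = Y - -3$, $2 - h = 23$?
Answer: $-840$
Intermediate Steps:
$h = -21$ ($h = 2 - 23 = -21$)
$w{\left(Y \right)} = 3 + Y$ ($w{\left(Y \right)} = Y + 3 = 3 + Y$)
$c{\left(V,d \right)} = V + d$ ($c{\left(V,d \right)} = 3 - \left(3 - V - d\right) = 3 + \left(-3 + V + d\right) = V + d$)
$- 8 h c{\left(-1,-4 \right)} = \left(-8\right) \left(-21\right) \left(-1 - 4\right) = 168 \left(-5\right) = -840$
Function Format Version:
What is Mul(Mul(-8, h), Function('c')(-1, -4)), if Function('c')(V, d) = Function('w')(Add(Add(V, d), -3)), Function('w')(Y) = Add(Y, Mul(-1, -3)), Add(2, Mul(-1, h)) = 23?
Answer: -840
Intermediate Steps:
h = -21 (h = Add(2, Mul(-1, 23)) = Add(2, -23) = -21)
Function('w')(Y) = Add(3, Y) (Function('w')(Y) = Add(Y, 3) = Add(3, Y))
Function('c')(V, d) = Add(V, d) (Function('c')(V, d) = Add(3, Add(Add(V, d), -3)) = Add(3, Add(-3, V, d)) = Add(V, d))
Mul(Mul(-8, h), Function('c')(-1, -4)) = Mul(Mul(-8, -21), Add(-1, -4)) = Mul(168, -5) = -840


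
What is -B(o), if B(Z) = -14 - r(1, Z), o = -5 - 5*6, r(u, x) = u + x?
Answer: -20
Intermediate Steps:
o = -35 (o = -5 - 30 = -35)
B(Z) = -15 - Z (B(Z) = -14 - (1 + Z) = -14 + (-1 - Z) = -15 - Z)
-B(o) = -(-15 - 1*(-35)) = -(-15 + 35) = -1*20 = -20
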